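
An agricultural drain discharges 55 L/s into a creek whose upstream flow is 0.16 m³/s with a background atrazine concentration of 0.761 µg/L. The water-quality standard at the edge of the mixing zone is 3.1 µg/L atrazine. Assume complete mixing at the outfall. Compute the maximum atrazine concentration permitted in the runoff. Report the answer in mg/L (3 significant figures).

0.00990 mg/L

55 L/s = 0.055 m³/s.
0.761 µg/L = 0.000761 mg/L.
3.1 µg/L = 0.0031 mg/L.
Mass balance: 0.0031·0.215 = 0.055·Cₑ + 0.16·0.000761.
Cₑ = (0.0006665 − 0.0001218) / 0.055 = 0.009904 mg/L.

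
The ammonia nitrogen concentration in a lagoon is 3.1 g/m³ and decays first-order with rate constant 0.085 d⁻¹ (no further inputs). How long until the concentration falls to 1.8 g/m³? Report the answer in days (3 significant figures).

6.40 d

t = ln(C₀/C)/k = ln(3.1/1.8)/0.085 = 0.5436/0.085 = 6.395 d.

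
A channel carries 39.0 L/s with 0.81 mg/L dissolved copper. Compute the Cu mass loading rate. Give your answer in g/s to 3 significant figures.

39.0 L/s = 0.039 m³/s.
Mass flux = Q·C = 0.039 m³/s × 0.81 g/m³ = 0.03159 g/s.

0.0316 g/s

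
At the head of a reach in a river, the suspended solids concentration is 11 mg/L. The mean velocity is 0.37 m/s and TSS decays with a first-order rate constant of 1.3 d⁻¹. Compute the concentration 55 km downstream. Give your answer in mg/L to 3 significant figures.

1.18 mg/L

Travel time t = 55 km / 0.37 m/s = 5.5e+04/0.37 = 1.486e+05 s = 1.72 d.
First-order decay: C = 11·exp(−1.3·1.72) = 11·0.1068 = 1.175 mg/L.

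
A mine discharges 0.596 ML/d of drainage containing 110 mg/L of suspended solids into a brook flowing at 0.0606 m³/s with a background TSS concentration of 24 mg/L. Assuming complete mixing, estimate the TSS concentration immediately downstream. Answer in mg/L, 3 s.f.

32.8 mg/L

0.596 ML/d = 0.006898 m³/s.
Conservation of mass across the mixing zone: C = (0.006898·110 + 0.0606·24) / (0.006898 + 0.0606) = 2.213/0.0675 = 32.79 mg/L.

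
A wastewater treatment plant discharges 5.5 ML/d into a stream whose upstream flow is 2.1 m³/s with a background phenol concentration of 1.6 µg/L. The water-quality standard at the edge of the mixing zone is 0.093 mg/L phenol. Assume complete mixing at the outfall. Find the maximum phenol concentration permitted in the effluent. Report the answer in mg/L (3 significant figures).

5.5 ML/d = 0.06366 m³/s.
1.6 µg/L = 0.0016 mg/L.
Mass balance: 0.093·2.164 = 0.06366·Cₑ + 2.1·0.0016.
Cₑ = (0.2012 − 0.00336) / 0.06366 = 3.108 mg/L.

3.11 mg/L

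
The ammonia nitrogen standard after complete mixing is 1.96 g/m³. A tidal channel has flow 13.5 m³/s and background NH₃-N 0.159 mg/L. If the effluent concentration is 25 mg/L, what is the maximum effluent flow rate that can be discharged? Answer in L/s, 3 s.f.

Mass balance at complete mixing: C_std·(Q_w + Q_r) = Q_w·C_e + Q_r·C_b.
Rearranging, Q_w = Q_r·(C_std − C_b)/(C_e − C_std) = 13.5·(1.96 − 0.159) / (25 − 1.96) = 1.055 m³/s.
= 1055 L/s.

1060 L/s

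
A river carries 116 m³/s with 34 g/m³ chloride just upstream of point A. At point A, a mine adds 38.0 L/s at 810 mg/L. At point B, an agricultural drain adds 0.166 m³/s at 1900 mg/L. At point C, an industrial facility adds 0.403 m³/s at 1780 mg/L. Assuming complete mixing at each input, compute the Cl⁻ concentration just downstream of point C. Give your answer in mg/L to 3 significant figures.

38.0 L/s = 0.038 m³/s.
After input A: C = (116·34 + 0.038·810) / 116 = 34.25 mg/L.
After input B: C = (116·34.25 + 0.166·1900) / 116.2 = 36.92 mg/L.
After input C: C = (116.2·36.92 + 0.403·1780) / 116.6 = 42.94 mg/L.

42.9 mg/L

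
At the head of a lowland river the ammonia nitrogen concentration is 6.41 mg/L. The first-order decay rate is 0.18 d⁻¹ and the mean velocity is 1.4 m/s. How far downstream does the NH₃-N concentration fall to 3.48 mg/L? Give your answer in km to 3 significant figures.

410 km

From C = C₀·e^(−kt), t = ln(C₀/C)/k = ln(6.41/3.48)/0.18 = 0.6108/0.18 = 3.393 d.
Distance = v·t = 1.4 m/s × 2.932e+05 s = 4.105e+05 m = 410.5 km.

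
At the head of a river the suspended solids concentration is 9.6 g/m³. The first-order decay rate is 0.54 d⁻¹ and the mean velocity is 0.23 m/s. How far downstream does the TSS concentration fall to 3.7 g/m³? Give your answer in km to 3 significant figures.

From C = C₀·e^(−kt), t = ln(C₀/C)/k = ln(9.6/3.7)/0.54 = 0.9534/0.54 = 1.766 d.
Distance = v·t = 0.23 m/s × 1.525e+05 s = 3.509e+04 m = 35.09 km.

35.1 km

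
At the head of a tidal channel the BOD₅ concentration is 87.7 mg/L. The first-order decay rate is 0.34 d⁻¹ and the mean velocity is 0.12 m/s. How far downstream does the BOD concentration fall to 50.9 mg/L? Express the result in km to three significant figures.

16.6 km

From C = C₀·e^(−kt), t = ln(C₀/C)/k = ln(87.7/50.9)/0.34 = 0.5441/0.34 = 1.6 d.
Distance = v·t = 0.12 m/s × 1.383e+05 s = 1.659e+04 m = 16.59 km.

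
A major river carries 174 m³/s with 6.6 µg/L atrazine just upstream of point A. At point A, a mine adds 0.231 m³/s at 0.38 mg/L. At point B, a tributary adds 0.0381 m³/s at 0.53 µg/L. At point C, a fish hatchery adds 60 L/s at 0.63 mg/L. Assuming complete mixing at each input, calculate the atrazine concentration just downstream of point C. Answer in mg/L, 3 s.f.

0.00731 mg/L

6.6 µg/L = 0.0066 mg/L.
After input A: C = (174·0.0066 + 0.231·0.38) / 174.2 = 0.007095 mg/L.
0.53 µg/L = 0.00053 mg/L.
After input B: C = (174.2·0.007095 + 0.0381·0.00053) / 174.3 = 0.007094 mg/L.
60 L/s = 0.06 m³/s.
After input C: C = (174.3·0.007094 + 0.06·0.63) / 174.3 = 0.007308 mg/L.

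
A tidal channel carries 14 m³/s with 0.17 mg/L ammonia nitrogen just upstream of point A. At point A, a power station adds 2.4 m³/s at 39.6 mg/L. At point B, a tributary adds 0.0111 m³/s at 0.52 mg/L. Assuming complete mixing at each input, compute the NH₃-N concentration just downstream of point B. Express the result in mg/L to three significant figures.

5.94 mg/L

After input A: C = (14·0.17 + 2.4·39.6) / 16.4 = 5.94 mg/L.
After input B: C = (16.4·5.94 + 0.0111·0.52) / 16.41 = 5.937 mg/L.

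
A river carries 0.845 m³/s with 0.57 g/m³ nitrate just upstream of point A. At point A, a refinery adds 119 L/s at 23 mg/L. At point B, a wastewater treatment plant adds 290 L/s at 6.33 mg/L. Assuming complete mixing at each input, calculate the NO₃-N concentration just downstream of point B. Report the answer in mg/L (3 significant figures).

119 L/s = 0.119 m³/s.
After input A: C = (0.845·0.57 + 0.119·23) / 0.964 = 3.339 mg/L.
290 L/s = 0.29 m³/s.
After input B: C = (0.964·3.339 + 0.29·6.33) / 1.254 = 4.031 mg/L.

4.03 mg/L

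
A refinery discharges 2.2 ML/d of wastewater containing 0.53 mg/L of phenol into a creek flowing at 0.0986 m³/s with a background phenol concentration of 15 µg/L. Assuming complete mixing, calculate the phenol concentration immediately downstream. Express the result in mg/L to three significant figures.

2.2 ML/d = 0.02546 m³/s.
15 µg/L = 0.015 mg/L.
Conservation of mass across the mixing zone: C = (0.02546·0.53 + 0.0986·0.015) / (0.02546 + 0.0986) = 0.01497/0.1241 = 0.1207 mg/L.

0.121 mg/L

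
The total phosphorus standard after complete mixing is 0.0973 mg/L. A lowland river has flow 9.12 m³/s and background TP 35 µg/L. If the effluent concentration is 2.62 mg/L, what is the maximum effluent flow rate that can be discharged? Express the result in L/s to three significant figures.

35 µg/L = 0.035 mg/L.
Mass balance at complete mixing: C_std·(Q_w + Q_r) = Q_w·C_e + Q_r·C_b.
Rearranging, Q_w = Q_r·(C_std − C_b)/(C_e − C_std) = 9.12·(0.0973 − 0.035) / (2.62 − 0.0973) = 0.2252 m³/s.
= 225.2 L/s.

225 L/s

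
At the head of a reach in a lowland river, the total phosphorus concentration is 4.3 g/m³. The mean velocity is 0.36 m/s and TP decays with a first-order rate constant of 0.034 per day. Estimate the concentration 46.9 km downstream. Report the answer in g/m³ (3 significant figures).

Travel time t = 46.9 km / 0.36 m/s = 4.69e+04/0.36 = 1.303e+05 s = 1.508 d.
First-order decay: C = 4.3·exp(−0.034·1.508) = 4.3·0.95 = 4.085 g/m³.

4.09 g/m³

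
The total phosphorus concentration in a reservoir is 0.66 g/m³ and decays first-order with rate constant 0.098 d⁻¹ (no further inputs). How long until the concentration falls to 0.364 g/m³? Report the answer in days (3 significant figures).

t = ln(C₀/C)/k = ln(0.66/0.364)/0.098 = 0.5951/0.098 = 6.072 d.

6.07 d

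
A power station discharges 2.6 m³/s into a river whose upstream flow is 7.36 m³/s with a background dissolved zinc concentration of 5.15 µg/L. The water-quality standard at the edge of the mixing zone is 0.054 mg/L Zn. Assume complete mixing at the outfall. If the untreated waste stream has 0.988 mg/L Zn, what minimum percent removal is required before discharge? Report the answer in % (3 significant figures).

80.5 %

5.15 µg/L = 0.00515 mg/L.
Mass balance: 0.054·9.96 = 2.6·Cₑ + 7.36·0.00515.
Cₑ = (0.5378 − 0.0379) / 2.6 = 0.1923 mg/L.
Required removal = 1 − 0.1923/0.988 = 80.54 %.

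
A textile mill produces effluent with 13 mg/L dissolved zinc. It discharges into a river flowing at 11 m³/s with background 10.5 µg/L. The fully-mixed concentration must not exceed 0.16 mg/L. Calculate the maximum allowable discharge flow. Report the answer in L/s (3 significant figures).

10.5 µg/L = 0.0105 mg/L.
Mass balance at complete mixing: C_std·(Q_w + Q_r) = Q_w·C_e + Q_r·C_b.
Rearranging, Q_w = Q_r·(C_std − C_b)/(C_e − C_std) = 11·(0.16 − 0.0105) / (13 − 0.16) = 0.1281 m³/s.
= 128.1 L/s.

128 L/s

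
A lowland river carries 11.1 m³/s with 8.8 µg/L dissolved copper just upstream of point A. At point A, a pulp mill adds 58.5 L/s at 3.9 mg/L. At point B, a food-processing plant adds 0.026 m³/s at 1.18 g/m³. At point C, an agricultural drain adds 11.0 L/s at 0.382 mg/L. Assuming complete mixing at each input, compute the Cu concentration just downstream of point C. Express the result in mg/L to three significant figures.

0.0322 mg/L

8.8 µg/L = 0.0088 mg/L.
58.5 L/s = 0.0585 m³/s.
After input A: C = (11.1·0.0088 + 0.0585·3.9) / 11.16 = 0.0292 mg/L.
After input B: C = (11.16·0.0292 + 0.026·1.18) / 11.18 = 0.03188 mg/L.
11.0 L/s = 0.011 m³/s.
After input C: C = (11.18·0.03188 + 0.011·0.382) / 11.2 = 0.03222 mg/L.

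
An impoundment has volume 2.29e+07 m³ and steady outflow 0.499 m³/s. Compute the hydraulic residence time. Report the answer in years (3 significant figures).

1.45 yr

Q = 0.499 m³/s × 3.156e+07 s/yr = 1.575e+07 m³/yr.
Hydraulic residence time τ = V/Q = 2.29e+07/1.575e+07 = 1.454 yr.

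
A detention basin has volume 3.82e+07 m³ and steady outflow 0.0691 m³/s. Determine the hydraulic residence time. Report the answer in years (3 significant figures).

Q = 0.0691 m³/s × 3.156e+07 s/yr = 2.181e+06 m³/yr.
Hydraulic residence time τ = V/Q = 3.82e+07/2.181e+06 = 17.52 yr.

17.5 yr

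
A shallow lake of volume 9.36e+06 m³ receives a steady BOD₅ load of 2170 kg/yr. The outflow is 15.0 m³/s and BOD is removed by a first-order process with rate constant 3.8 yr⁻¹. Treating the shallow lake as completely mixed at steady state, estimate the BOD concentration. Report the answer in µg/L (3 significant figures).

4.26 µg/L

Outflow Q = 15.0 m³/s × 3.156e+07 s/yr = 4.734e+08 m³/yr.
Steady-state CSTR mass balance: W = Q·C + k·V·C, so C = W/(Q + kV).
Q + kV = 4.734e+08 + 3.8·9.36e+06 = 5.089e+08 m³/yr.
C = 2170/5.089e+08 = 4.264e-06 kg/m³ = 0.004264 mg/L = 4.264 µg/L.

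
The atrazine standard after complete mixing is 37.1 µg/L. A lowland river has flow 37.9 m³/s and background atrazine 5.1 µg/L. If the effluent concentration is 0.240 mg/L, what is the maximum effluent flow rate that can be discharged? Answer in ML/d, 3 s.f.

5.1 µg/L = 0.0051 mg/L.
37.1 µg/L = 0.0371 mg/L.
Mass balance at complete mixing: C_std·(Q_w + Q_r) = Q_w·C_e + Q_r·C_b.
Rearranging, Q_w = Q_r·(C_std − C_b)/(C_e − C_std) = 37.9·(0.0371 − 0.0051) / (0.24 − 0.0371) = 5.977 m³/s.
= 516.4 ML/d.

516 ML/d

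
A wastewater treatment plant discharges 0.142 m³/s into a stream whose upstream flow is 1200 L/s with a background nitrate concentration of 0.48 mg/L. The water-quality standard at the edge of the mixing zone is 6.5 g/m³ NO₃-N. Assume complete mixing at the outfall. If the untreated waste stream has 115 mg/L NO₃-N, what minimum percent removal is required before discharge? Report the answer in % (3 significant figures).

50.1 %

1200 L/s = 1.2 m³/s.
Mass balance: 6.5·1.342 = 0.142·Cₑ + 1.2·0.48.
Cₑ = (8.723 − 0.576) / 0.142 = 57.37 mg/L.
Required removal = 1 − 57.37/115 = 50.11 %.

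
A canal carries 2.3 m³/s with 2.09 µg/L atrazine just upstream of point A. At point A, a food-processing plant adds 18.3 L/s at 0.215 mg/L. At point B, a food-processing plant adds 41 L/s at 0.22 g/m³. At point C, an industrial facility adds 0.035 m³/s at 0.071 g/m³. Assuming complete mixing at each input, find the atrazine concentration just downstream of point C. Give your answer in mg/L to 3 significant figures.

0.00846 mg/L

2.09 µg/L = 0.00209 mg/L.
18.3 L/s = 0.0183 m³/s.
After input A: C = (2.3·0.00209 + 0.0183·0.215) / 2.318 = 0.003771 mg/L.
41 L/s = 0.041 m³/s.
After input B: C = (2.318·0.003771 + 0.041·0.22) / 2.359 = 0.007528 mg/L.
After input C: C = (2.359·0.007528 + 0.035·0.071) / 2.394 = 0.008456 mg/L.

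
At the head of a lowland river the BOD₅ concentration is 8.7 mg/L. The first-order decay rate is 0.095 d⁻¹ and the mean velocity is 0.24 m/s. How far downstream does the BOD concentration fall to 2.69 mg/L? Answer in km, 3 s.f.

256 km

From C = C₀·e^(−kt), t = ln(C₀/C)/k = ln(8.7/2.69)/0.095 = 1.174/0.095 = 12.36 d.
Distance = v·t = 0.24 m/s × 1.068e+06 s = 2.562e+05 m = 256.2 km.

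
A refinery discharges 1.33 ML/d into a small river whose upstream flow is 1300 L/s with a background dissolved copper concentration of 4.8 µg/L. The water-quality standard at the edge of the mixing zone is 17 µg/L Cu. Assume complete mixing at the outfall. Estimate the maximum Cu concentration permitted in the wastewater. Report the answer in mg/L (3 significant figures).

1.33 ML/d = 0.01539 m³/s.
1300 L/s = 1.3 m³/s.
4.8 µg/L = 0.0048 mg/L.
17 µg/L = 0.017 mg/L.
Mass balance: 0.017·1.315 = 0.01539·Cₑ + 1.3·0.0048.
Cₑ = (0.02236 − 0.00624) / 0.01539 = 1.047 mg/L.

1.05 mg/L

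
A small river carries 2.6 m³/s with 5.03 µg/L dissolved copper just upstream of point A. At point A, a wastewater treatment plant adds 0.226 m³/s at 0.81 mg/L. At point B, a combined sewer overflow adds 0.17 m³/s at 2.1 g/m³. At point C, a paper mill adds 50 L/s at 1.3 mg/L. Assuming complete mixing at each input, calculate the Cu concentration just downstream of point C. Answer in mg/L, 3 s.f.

5.03 µg/L = 0.00503 mg/L.
After input A: C = (2.6·0.00503 + 0.226·0.81) / 2.826 = 0.0694 mg/L.
After input B: C = (2.826·0.0694 + 0.17·2.1) / 2.996 = 0.1846 mg/L.
50 L/s = 0.05 m³/s.
After input C: C = (2.996·0.1846 + 0.05·1.3) / 3.046 = 0.2029 mg/L.

0.203 mg/L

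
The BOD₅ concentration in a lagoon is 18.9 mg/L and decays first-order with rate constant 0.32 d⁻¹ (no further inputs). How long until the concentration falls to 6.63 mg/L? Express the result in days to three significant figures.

t = ln(C₀/C)/k = ln(18.9/6.63)/0.32 = 1.048/0.32 = 3.274 d.

3.27 d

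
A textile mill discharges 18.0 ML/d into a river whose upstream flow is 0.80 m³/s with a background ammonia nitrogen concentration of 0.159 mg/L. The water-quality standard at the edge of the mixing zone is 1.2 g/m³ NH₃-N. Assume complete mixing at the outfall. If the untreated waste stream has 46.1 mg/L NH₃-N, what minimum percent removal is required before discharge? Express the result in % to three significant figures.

88.7 %

18.0 ML/d = 0.2083 m³/s.
Mass balance: 1.2·1.008 = 0.2083·Cₑ + 0.8·0.159.
Cₑ = (1.21 − 0.1272) / 0.2083 = 5.197 mg/L.
Required removal = 1 − 5.197/46.1 = 88.73 %.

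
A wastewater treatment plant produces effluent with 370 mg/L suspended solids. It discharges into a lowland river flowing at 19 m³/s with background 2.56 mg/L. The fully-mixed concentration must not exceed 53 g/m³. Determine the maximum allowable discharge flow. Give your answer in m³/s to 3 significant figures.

3.02 m³/s

Mass balance at complete mixing: C_std·(Q_w + Q_r) = Q_w·C_e + Q_r·C_b.
Rearranging, Q_w = Q_r·(C_std − C_b)/(C_e − C_std) = 19·(53 − 2.56) / (370 − 53) = 3.023 m³/s.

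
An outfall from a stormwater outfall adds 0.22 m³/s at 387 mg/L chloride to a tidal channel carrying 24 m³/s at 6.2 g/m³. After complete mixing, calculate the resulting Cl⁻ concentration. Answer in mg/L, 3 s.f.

Conservation of mass across the mixing zone: C = (0.22·387 + 24·6.2) / (0.22 + 24) = 233.9/24.22 = 9.659 mg/L.

9.66 mg/L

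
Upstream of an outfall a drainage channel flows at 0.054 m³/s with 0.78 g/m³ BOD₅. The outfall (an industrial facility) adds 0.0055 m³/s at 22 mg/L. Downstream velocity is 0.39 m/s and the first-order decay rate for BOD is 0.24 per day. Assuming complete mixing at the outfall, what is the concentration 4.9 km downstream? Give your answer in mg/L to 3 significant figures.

2.65 mg/L

After complete mixing, C₀ = (0.0055·22 + 0.054·0.78) / 0.0595 = 2.742 mg/L.
Travel time t = 4900 m / 0.39 m/s = 1.256e+04 s = 0.1454 d.
C = 2.742·exp(−0.24·0.1454) = 2.742·0.9657 = 2.647 mg/L.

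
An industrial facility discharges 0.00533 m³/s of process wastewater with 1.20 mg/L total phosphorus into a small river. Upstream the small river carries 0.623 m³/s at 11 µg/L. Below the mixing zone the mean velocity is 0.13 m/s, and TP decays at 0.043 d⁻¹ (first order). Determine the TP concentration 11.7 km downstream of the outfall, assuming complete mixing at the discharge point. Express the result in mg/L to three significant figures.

11 µg/L = 0.011 mg/L.
After complete mixing, C₀ = (0.00533·1.2 + 0.623·0.011) / 0.6283 = 0.02109 mg/L.
Travel time t = 1.17e+04 m / 0.13 m/s = 9e+04 s = 1.042 d.
C = 0.02109·exp(−0.043·1.042) = 0.02109·0.9562 = 0.02016 mg/L.

0.0202 mg/L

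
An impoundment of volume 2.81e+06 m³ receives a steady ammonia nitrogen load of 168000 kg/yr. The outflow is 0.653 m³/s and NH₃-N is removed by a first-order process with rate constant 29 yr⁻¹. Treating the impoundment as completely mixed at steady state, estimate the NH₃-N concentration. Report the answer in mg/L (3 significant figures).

Outflow Q = 0.653 m³/s × 3.156e+07 s/yr = 2.061e+07 m³/yr.
Steady-state CSTR mass balance: W = Q·C + k·V·C, so C = W/(Q + kV).
Q + kV = 2.061e+07 + 29·2.81e+06 = 1.021e+08 m³/yr.
C = 168000/1.021e+08 = 0.001645 kg/m³ = 1.645 mg/L.

1.65 mg/L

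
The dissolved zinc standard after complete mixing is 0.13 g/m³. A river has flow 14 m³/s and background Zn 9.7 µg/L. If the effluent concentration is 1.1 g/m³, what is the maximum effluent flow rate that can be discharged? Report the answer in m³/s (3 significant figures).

1.74 m³/s

9.7 µg/L = 0.0097 mg/L.
Mass balance at complete mixing: C_std·(Q_w + Q_r) = Q_w·C_e + Q_r·C_b.
Rearranging, Q_w = Q_r·(C_std − C_b)/(C_e − C_std) = 14·(0.13 − 0.0097) / (1.1 − 0.13) = 1.736 m³/s.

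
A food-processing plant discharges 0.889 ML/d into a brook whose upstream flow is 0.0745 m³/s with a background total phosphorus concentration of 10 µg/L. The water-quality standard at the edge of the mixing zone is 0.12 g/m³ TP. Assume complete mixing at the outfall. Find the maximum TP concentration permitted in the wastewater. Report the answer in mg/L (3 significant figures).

0.916 mg/L

0.889 ML/d = 0.01029 m³/s.
10 µg/L = 0.01 mg/L.
Mass balance: 0.12·0.08479 = 0.01029·Cₑ + 0.0745·0.01.
Cₑ = (0.01017 − 0.000745) / 0.01029 = 0.9165 mg/L.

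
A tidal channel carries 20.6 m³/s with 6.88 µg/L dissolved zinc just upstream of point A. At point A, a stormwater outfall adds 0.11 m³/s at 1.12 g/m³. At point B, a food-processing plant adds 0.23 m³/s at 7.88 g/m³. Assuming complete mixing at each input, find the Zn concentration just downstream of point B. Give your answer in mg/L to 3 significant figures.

6.88 µg/L = 0.00688 mg/L.
After input A: C = (20.6·0.00688 + 0.11·1.12) / 20.71 = 0.01279 mg/L.
After input B: C = (20.71·0.01279 + 0.23·7.88) / 20.94 = 0.0992 mg/L.

0.0992 mg/L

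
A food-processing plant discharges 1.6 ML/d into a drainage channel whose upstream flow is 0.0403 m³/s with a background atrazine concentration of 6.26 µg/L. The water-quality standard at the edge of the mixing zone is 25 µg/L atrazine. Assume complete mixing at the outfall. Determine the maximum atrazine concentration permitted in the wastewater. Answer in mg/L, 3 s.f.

0.0658 mg/L

1.6 ML/d = 0.01852 m³/s.
6.26 µg/L = 0.00626 mg/L.
25 µg/L = 0.025 mg/L.
Mass balance: 0.025·0.05882 = 0.01852·Cₑ + 0.0403·0.00626.
Cₑ = (0.00147 − 0.0002523) / 0.01852 = 0.06578 mg/L.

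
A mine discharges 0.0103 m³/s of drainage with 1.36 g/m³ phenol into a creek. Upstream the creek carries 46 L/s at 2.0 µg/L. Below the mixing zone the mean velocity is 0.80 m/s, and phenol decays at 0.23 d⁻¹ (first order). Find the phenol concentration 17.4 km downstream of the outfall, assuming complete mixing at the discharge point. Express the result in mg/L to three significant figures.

0.236 mg/L

46 L/s = 0.046 m³/s.
2.0 µg/L = 0.002 mg/L.
After complete mixing, C₀ = (0.0103·1.36 + 0.046·0.002) / 0.0563 = 0.2504 mg/L.
Travel time t = 1.74e+04 m / 0.80 m/s = 2.175e+04 s = 0.2517 d.
C = 0.2504·exp(−0.23·0.2517) = 0.2504·0.9437 = 0.2364 mg/L.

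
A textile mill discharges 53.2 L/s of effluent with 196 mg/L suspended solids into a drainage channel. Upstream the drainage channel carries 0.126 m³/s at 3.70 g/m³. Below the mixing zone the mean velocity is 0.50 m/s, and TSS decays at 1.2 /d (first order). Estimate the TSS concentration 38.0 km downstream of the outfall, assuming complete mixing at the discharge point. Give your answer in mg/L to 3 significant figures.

21.2 mg/L

53.2 L/s = 0.0532 m³/s.
After complete mixing, C₀ = (0.0532·196 + 0.126·3.7) / 0.1792 = 60.79 mg/L.
Travel time t = 3.8e+04 m / 0.50 m/s = 7.6e+04 s = 0.8796 d.
C = 60.79·exp(−1.2·0.8796) = 60.79·0.348 = 21.15 mg/L.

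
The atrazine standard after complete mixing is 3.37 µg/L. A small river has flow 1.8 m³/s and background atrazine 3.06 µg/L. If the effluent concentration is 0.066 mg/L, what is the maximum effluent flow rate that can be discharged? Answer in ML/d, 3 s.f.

0.770 ML/d

3.06 µg/L = 0.00306 mg/L.
3.37 µg/L = 0.00337 mg/L.
Mass balance at complete mixing: C_std·(Q_w + Q_r) = Q_w·C_e + Q_r·C_b.
Rearranging, Q_w = Q_r·(C_std − C_b)/(C_e − C_std) = 1.8·(0.00337 − 0.00306) / (0.066 − 0.00337) = 0.008909 m³/s.
= 0.7698 ML/d.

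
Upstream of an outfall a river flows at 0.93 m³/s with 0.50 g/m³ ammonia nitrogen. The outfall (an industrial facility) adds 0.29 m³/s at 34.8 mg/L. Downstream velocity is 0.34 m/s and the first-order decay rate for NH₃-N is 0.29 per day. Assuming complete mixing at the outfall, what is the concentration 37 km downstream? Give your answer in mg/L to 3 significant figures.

After complete mixing, C₀ = (0.29·34.8 + 0.93·0.5) / 1.22 = 8.653 mg/L.
Travel time t = 3.7e+04 m / 0.34 m/s = 1.088e+05 s = 1.26 d.
C = 8.653·exp(−0.29·1.26) = 8.653·0.694 = 6.005 mg/L.

6.01 mg/L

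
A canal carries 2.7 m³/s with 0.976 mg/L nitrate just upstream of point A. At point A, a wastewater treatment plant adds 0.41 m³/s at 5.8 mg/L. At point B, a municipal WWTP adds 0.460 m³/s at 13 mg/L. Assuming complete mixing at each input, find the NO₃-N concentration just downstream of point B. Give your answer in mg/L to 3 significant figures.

3.08 mg/L

After input A: C = (2.7·0.976 + 0.41·5.8) / 3.11 = 1.612 mg/L.
After input B: C = (3.11·1.612 + 0.46·13) / 3.57 = 3.079 mg/L.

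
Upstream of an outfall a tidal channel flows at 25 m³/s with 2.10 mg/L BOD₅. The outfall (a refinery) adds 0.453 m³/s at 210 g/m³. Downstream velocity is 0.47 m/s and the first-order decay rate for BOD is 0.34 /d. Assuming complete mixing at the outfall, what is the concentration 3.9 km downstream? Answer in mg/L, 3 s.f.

5.61 mg/L

After complete mixing, C₀ = (0.453·210 + 25·2.1) / 25.45 = 5.8 mg/L.
Travel time t = 3900 m / 0.47 m/s = 8298 s = 0.09604 d.
C = 5.8·exp(−0.34·0.09604) = 5.8·0.9679 = 5.614 mg/L.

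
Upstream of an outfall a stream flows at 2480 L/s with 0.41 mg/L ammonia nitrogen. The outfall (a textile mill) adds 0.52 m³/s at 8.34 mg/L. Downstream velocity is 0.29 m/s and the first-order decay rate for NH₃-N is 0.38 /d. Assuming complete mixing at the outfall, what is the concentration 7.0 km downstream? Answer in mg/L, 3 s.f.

1.60 mg/L

2480 L/s = 2.48 m³/s.
After complete mixing, C₀ = (0.52·8.34 + 2.48·0.41) / 3 = 1.785 mg/L.
Travel time t = 7000 m / 0.29 m/s = 2.414e+04 s = 0.2794 d.
C = 1.785·exp(−0.38·0.2794) = 1.785·0.8993 = 1.605 mg/L.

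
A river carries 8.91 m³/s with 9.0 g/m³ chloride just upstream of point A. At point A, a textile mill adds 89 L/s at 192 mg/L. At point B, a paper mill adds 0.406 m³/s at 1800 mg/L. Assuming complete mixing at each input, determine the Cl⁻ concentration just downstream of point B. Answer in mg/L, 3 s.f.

89 L/s = 0.089 m³/s.
After input A: C = (8.91·9 + 0.089·192) / 8.999 = 10.81 mg/L.
After input B: C = (8.999·10.81 + 0.406·1800) / 9.405 = 88.05 mg/L.

88.0 mg/L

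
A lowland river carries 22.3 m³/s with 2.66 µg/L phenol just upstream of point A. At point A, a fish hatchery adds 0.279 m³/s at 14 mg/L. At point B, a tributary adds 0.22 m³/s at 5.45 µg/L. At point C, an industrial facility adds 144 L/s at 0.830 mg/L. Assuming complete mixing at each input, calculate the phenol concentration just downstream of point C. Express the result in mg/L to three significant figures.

0.178 mg/L

2.66 µg/L = 0.00266 mg/L.
After input A: C = (22.3·0.00266 + 0.279·14) / 22.58 = 0.1756 mg/L.
5.45 µg/L = 0.00545 mg/L.
After input B: C = (22.58·0.1756 + 0.22·0.00545) / 22.8 = 0.174 mg/L.
144 L/s = 0.144 m³/s.
After input C: C = (22.8·0.174 + 0.144·0.83) / 22.94 = 0.1781 mg/L.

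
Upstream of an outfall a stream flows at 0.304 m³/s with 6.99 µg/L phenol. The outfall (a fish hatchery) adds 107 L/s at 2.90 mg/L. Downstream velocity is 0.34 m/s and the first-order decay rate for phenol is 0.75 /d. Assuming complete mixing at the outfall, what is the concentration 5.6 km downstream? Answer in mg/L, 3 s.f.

107 L/s = 0.107 m³/s.
6.99 µg/L = 0.00699 mg/L.
After complete mixing, C₀ = (0.107·2.9 + 0.304·0.00699) / 0.411 = 0.7602 mg/L.
Travel time t = 5600 m / 0.34 m/s = 1.647e+04 s = 0.1906 d.
C = 0.7602·exp(−0.75·0.1906) = 0.7602·0.8668 = 0.6589 mg/L.

0.659 mg/L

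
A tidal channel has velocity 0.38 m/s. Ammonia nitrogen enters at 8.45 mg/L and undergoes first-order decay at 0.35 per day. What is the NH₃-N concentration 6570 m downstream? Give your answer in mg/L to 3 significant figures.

Travel time t = 6570 m / 0.38 m/s = 6570/0.38 = 1.729e+04 s = 0.2001 d.
First-order decay: C = 8.45·exp(−0.35·0.2001) = 8.45·0.9324 = 7.878 mg/L.

7.88 mg/L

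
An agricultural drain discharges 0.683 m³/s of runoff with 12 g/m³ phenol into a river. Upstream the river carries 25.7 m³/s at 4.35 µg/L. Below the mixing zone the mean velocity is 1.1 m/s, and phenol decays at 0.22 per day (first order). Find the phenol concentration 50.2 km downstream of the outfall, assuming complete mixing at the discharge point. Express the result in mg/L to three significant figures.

4.35 µg/L = 0.00435 mg/L.
After complete mixing, C₀ = (0.683·12 + 25.7·0.00435) / 26.38 = 0.3149 mg/L.
Travel time t = 5.02e+04 m / 1.1 m/s = 4.564e+04 s = 0.5282 d.
C = 0.3149·exp(−0.22·0.5282) = 0.3149·0.8903 = 0.2803 mg/L.

0.280 mg/L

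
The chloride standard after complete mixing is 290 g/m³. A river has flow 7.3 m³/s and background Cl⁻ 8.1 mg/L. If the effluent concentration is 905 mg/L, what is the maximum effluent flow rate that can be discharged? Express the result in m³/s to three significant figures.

3.35 m³/s

Mass balance at complete mixing: C_std·(Q_w + Q_r) = Q_w·C_e + Q_r·C_b.
Rearranging, Q_w = Q_r·(C_std − C_b)/(C_e − C_std) = 7.3·(290 − 8.1) / (905 − 290) = 3.346 m³/s.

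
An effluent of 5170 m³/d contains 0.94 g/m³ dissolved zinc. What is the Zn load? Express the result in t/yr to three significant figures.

1.78 t/yr

5170 m³/d = 0.05984 m³/s.
Mass flux = Q·C = 0.05984 m³/s × 0.94 g/m³ = 0.05625 g/s.
= 0.05625 g/s × 31.56 = 1.775 t/yr.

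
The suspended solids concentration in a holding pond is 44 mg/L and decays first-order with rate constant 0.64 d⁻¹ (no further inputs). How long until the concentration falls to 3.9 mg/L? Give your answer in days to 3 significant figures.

3.79 d

t = ln(C₀/C)/k = ln(44/3.9)/0.64 = 2.423/0.64 = 3.786 d.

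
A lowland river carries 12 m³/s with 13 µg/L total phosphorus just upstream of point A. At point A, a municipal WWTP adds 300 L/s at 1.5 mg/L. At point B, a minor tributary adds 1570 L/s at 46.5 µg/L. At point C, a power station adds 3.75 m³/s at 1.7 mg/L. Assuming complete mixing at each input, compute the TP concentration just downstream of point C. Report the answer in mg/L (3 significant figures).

13 µg/L = 0.013 mg/L.
300 L/s = 0.3 m³/s.
After input A: C = (12·0.013 + 0.3·1.5) / 12.3 = 0.04927 mg/L.
1570 L/s = 1.57 m³/s.
46.5 µg/L = 0.0465 mg/L.
After input B: C = (12.3·0.04927 + 1.57·0.0465) / 13.87 = 0.04895 mg/L.
After input C: C = (13.87·0.04895 + 3.75·1.7) / 17.62 = 0.4003 mg/L.

0.400 mg/L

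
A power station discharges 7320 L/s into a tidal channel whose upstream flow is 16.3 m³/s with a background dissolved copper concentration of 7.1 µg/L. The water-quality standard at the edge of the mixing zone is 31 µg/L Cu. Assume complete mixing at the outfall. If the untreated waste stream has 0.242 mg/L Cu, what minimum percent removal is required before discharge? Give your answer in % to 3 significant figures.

65.2 %

7320 L/s = 7.32 m³/s.
7.1 µg/L = 0.0071 mg/L.
31 µg/L = 0.031 mg/L.
Mass balance: 0.031·23.62 = 7.32·Cₑ + 16.3·0.0071.
Cₑ = (0.7322 − 0.1157) / 7.32 = 0.08422 mg/L.
Required removal = 1 − 0.08422/0.242 = 65.2 %.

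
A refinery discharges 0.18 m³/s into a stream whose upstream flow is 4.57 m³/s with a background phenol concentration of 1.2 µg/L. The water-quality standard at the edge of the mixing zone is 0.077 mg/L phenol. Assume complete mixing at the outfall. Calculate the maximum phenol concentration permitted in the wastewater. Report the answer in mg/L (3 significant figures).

1.2 µg/L = 0.0012 mg/L.
Mass balance: 0.077·4.75 = 0.18·Cₑ + 4.57·0.0012.
Cₑ = (0.3658 − 0.005484) / 0.18 = 2.001 mg/L.

2.00 mg/L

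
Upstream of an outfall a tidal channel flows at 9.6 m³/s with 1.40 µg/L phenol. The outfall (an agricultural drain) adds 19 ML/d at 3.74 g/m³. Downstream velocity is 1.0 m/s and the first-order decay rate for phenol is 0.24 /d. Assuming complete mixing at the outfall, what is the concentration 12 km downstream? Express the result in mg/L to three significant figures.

0.0823 mg/L

19 ML/d = 0.2199 m³/s.
1.40 µg/L = 0.0014 mg/L.
After complete mixing, C₀ = (0.2199·3.74 + 9.6·0.0014) / 9.82 = 0.08512 mg/L.
Travel time t = 1.2e+04 m / 1.0 m/s = 1.2e+04 s = 0.1389 d.
C = 0.08512·exp(−0.24·0.1389) = 0.08512·0.9672 = 0.08233 mg/L.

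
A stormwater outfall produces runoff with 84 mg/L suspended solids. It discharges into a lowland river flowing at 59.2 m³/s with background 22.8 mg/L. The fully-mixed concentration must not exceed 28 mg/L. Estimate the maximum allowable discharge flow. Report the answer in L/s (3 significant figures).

Mass balance at complete mixing: C_std·(Q_w + Q_r) = Q_w·C_e + Q_r·C_b.
Rearranging, Q_w = Q_r·(C_std − C_b)/(C_e − C_std) = 59.2·(28 − 22.8) / (84 − 28) = 5.497 m³/s.
= 5497 L/s.

5500 L/s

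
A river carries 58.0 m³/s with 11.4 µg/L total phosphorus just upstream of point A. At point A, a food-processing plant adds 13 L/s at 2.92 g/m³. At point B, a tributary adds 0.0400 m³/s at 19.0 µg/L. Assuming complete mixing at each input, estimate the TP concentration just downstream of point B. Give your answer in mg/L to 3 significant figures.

0.0121 mg/L

11.4 µg/L = 0.0114 mg/L.
13 L/s = 0.013 m³/s.
After input A: C = (58·0.0114 + 0.013·2.92) / 58.01 = 0.01205 mg/L.
19.0 µg/L = 0.019 mg/L.
After input B: C = (58.01·0.01205 + 0.04·0.019) / 58.05 = 0.01206 mg/L.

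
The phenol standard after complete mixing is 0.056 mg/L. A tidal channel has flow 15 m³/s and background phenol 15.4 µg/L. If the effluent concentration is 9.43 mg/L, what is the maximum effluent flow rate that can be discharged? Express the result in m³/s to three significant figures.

0.0650 m³/s

15.4 µg/L = 0.0154 mg/L.
Mass balance at complete mixing: C_std·(Q_w + Q_r) = Q_w·C_e + Q_r·C_b.
Rearranging, Q_w = Q_r·(C_std − C_b)/(C_e − C_std) = 15·(0.056 − 0.0154) / (9.43 − 0.056) = 0.06497 m³/s.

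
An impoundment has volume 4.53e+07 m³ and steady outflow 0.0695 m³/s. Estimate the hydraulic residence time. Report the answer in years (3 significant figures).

20.7 yr

Q = 0.0695 m³/s × 3.156e+07 s/yr = 2.193e+06 m³/yr.
Hydraulic residence time τ = V/Q = 4.53e+07/2.193e+06 = 20.65 yr.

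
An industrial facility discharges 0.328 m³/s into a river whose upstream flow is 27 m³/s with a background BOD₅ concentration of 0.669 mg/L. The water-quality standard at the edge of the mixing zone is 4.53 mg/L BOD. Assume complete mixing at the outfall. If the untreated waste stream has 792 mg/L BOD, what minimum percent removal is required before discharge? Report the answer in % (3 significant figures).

59.3 %

Mass balance: 4.53·27.33 = 0.328·Cₑ + 27·0.669.
Cₑ = (123.8 − 18.06) / 0.328 = 322.4 mg/L.
Required removal = 1 − 322.4/792 = 59.3 %.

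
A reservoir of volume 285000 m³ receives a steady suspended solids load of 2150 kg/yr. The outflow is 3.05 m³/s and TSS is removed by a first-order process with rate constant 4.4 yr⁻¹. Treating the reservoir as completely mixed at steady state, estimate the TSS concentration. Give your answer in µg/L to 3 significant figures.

Outflow Q = 3.05 m³/s × 3.156e+07 s/yr = 9.625e+07 m³/yr.
Steady-state CSTR mass balance: W = Q·C + k·V·C, so C = W/(Q + kV).
Q + kV = 9.625e+07 + 4.4·285000 = 9.75e+07 m³/yr.
C = 2150/9.75e+07 = 2.205e-05 kg/m³ = 0.02205 mg/L = 22.05 µg/L.

22.1 µg/L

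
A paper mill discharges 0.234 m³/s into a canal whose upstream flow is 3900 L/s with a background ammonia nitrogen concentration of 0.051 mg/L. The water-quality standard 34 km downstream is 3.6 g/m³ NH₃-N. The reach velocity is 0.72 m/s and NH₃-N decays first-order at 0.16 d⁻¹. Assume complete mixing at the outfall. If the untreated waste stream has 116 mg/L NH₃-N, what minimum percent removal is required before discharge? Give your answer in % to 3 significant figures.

40.9 %

3900 L/s = 3.9 m³/s.
Travel time to the compliance point: t = 3.4e+04/0.72 = 4.722e+04 s = 0.5466 d; decay factor exp(−0.16·0.5466) = 0.9163.
So the concentration just after mixing may be at most 3.6/0.9163 = 3.929 mg/L.
Mass balance: 3.929·4.134 = 0.234·Cₑ + 3.9·0.051.
Cₑ = (16.24 − 0.1989) / 0.234 = 68.56 mg/L.
Required removal = 1 − 68.56/116 = 40.89 %.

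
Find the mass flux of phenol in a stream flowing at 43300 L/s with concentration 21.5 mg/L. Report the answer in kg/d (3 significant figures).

80400 kg/d

43300 L/s = 43.3 m³/s.
Mass flux = Q·C = 43.3 m³/s × 21.5 g/m³ = 931 g/s.
= 931 g/s × 86.4 = 8.043e+04 kg/d.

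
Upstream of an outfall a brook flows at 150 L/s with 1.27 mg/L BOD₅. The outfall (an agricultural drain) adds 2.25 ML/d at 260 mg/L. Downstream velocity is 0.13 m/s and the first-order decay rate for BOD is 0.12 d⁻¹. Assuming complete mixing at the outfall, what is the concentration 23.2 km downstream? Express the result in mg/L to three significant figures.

30.9 mg/L

2.25 ML/d = 0.02604 m³/s.
150 L/s = 0.15 m³/s.
After complete mixing, C₀ = (0.02604·260 + 0.15·1.27) / 0.176 = 39.54 mg/L.
Travel time t = 2.32e+04 m / 0.13 m/s = 1.785e+05 s = 2.066 d.
C = 39.54·exp(−0.12·2.066) = 39.54·0.7805 = 30.86 mg/L.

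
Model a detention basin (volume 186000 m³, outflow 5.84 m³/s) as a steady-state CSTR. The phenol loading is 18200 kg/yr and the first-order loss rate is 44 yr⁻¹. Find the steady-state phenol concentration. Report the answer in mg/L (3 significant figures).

Outflow Q = 5.84 m³/s × 3.156e+07 s/yr = 1.843e+08 m³/yr.
Steady-state CSTR mass balance: W = Q·C + k·V·C, so C = W/(Q + kV).
Q + kV = 1.843e+08 + 44·186000 = 1.925e+08 m³/yr.
C = 18200/1.925e+08 = 9.456e-05 kg/m³ = 0.09456 mg/L.

0.0946 mg/L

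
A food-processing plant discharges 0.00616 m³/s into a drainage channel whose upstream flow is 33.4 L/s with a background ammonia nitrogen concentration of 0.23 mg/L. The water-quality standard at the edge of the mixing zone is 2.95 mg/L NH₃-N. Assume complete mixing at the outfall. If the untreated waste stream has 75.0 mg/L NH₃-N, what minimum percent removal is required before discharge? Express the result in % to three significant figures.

33.4 L/s = 0.0334 m³/s.
Mass balance: 2.95·0.03956 = 0.00616·Cₑ + 0.0334·0.23.
Cₑ = (0.1167 − 0.007682) / 0.00616 = 17.7 mg/L.
Required removal = 1 − 17.7/75.0 = 76.4 %.

76.4 %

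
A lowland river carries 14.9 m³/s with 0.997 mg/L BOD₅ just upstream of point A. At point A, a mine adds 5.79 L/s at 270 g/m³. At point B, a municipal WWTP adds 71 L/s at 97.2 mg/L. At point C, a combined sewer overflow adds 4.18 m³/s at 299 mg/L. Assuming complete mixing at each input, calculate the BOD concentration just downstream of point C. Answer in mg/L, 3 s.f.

66.5 mg/L

5.79 L/s = 0.00579 m³/s.
After input A: C = (14.9·0.997 + 0.00579·270) / 14.91 = 1.101 mg/L.
71 L/s = 0.071 m³/s.
After input B: C = (14.91·1.101 + 0.071·97.2) / 14.98 = 1.557 mg/L.
After input C: C = (14.98·1.557 + 4.18·299) / 19.16 = 66.46 mg/L.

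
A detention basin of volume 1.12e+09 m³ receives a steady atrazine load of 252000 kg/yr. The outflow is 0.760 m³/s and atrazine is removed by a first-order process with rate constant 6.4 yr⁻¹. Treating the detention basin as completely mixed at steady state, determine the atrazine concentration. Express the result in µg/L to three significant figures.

Outflow Q = 0.760 m³/s × 3.156e+07 s/yr = 2.398e+07 m³/yr.
Steady-state CSTR mass balance: W = Q·C + k·V·C, so C = W/(Q + kV).
Q + kV = 2.398e+07 + 6.4·1.12e+09 = 7.192e+09 m³/yr.
C = 252000/7.192e+09 = 3.504e-05 kg/m³ = 0.03504 mg/L = 35.04 µg/L.

35.0 µg/L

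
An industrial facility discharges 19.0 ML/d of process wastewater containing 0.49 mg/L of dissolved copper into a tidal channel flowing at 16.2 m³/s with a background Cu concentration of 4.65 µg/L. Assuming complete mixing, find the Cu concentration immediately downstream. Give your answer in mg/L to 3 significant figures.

19.0 ML/d = 0.2199 m³/s.
4.65 µg/L = 0.00465 mg/L.
By mass balance at complete mixing, C = (0.2199·0.49 + 16.2·0.00465) / (0.2199 + 16.2) = 0.1831/16.42 = 0.01115 mg/L.

0.0112 mg/L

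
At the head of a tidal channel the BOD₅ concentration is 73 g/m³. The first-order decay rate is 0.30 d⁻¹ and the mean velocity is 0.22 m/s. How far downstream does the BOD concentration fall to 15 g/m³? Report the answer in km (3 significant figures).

From C = C₀·e^(−kt), t = ln(C₀/C)/k = ln(73/15)/0.30 = 1.582/0.30 = 5.275 d.
Distance = v·t = 0.22 m/s × 4.557e+05 s = 1.003e+05 m = 100.3 km.

100 km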